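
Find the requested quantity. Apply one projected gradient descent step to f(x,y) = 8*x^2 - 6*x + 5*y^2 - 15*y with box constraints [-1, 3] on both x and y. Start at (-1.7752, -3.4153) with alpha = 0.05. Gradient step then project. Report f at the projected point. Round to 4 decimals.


Step 1: Compute gradient at (-1.7752, -3.4153).
grad_x = 2*8*-1.7752 - 6 = -34.4032
grad_y = 2*5*-3.4153 - 15 = -49.153
Step 2: Gradient step.
x_raw = -1.7752 - 0.05*-34.4032 = -0.055
y_raw = -3.4153 - 0.05*-49.153 = -0.9577
Step 3: Project onto [-1, 3].
x_proj = clip(-0.055) = -0.055
y_proj = clip(-0.9577) = -0.9577
Step 4: Evaluate f.
f(-0.055, -0.9577) = 19.3047


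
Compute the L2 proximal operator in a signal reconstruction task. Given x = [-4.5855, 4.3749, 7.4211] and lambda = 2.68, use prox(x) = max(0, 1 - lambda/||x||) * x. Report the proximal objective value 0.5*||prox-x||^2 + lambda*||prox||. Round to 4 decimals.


Step 1: Compute ||x||.
||x|| = 9.7591
Step 2: Compute scaling factor.
scale = max(0, 1 - 2.68/9.7591) = 0.7254
Step 3: prox(x) = [-3.3262, 3.1735, 5.3831]
||prox(x)|| = 7.0791
Step 4: Proximal objective.
0.5*||prox-x||^2 = 3.5912
lambda*||prox|| = 18.972
Total = 22.5631


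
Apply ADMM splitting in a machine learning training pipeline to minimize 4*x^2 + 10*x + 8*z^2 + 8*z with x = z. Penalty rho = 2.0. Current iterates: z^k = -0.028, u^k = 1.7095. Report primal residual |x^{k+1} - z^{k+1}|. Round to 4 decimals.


ADMM iteration with rho = 2.0, z^k = -0.028, u^k = 1.7095
Step 1: x-update.
Minimize 4*x^2 + 10*x + (2.0/2)*(x + 0.028 + 1.7095)^2
FOC: (2*4 + 2.0)*x = -10 + 2.0*(-0.028 - 1.7095)
x^{k+1} = -1.3475
Step 2: z-update.
Minimize 8*z^2 + 8*z + (2.0/2)*(-1.3475 - z + 1.7095)^2
FOC: (2*8 + 2.0)*z = -8 + 2.0*(-1.3475 + 1.7095)
z^{k+1} = -0.4042
Step 3: u-update.
u^{k+1} = 1.7095 - 1.3475 + 0.4042 = 0.7662
Step 4: Primal residual = |-1.3475 + 0.4042| = 0.9433


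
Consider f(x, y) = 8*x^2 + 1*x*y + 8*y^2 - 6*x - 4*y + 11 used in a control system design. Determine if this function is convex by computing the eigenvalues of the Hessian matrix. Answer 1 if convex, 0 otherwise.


The Hessian of f(x,y) = 8*x^2 + 1*x*y + 8*y^2 - 6*x - 4*y + 11 is:
H = [[16, 1], [1, 16]]
Trace = 16 + 16 = 32
Determinant = 16*16 - (1)^2 = 255
Discriminant = (32)^2 - 4*255 = 4.0
Eigenvalues: lambda_1 = 15.0, lambda_2 = 17.0
The function is convex.

1


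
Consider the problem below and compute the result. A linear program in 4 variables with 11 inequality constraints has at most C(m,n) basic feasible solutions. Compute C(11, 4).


Each vertex corresponds to some choice of n active constraints out of m, so the number of vertices is at most C(m, n) = m! / (n!(m-n)!).
m = 11, n = 4
Numerator: 11 * 10 * 9 * 8
Denominator: 4! = 24
C(11, 4) = 330


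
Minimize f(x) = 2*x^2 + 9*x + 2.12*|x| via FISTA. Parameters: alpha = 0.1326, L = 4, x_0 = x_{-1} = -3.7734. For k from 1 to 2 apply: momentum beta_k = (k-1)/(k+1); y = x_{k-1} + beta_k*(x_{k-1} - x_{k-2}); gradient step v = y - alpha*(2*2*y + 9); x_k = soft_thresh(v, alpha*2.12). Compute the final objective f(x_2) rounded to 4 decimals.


FISTA on f(x) = 2*x^2 + 9*x + 2.12*|x|
L = 4, alpha = 0.1326
Iteration 1: beta = 0.0, y = -3.7734 + 0.0*(-3.7734 + 3.7734) = -3.7734
  grad(y) = -6.0936, v = y - alpha*grad = -2.9654
  prox(v) = soft_thresh(-2.9654, 0.2811) = -2.6843
Iteration 2: beta = 0.3333, y = -2.6843 + 0.3333*(-2.6843 + 3.7734) = -2.3212
  grad(y) = -0.2849, v = y - alpha*grad = -2.2835
  prox(v) = soft_thresh(-2.2835, 0.2811) = -2.0023
f(x_2) = 2*(-2.0023)^2 + 9*(-2.0023) + 2.12*|-2.0023| = -5.7574


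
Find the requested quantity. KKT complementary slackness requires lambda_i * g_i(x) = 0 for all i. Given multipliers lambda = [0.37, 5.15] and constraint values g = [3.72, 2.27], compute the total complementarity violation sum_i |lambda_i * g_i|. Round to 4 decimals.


KKT complementary slackness check:
lambda_1 * g_1 = 0.37 * 3.72 = 1.3764
lambda_2 * g_2 = 5.15 * 2.27 = 11.6905
Total violation = 1.3764 + 11.6905 = 13.0669


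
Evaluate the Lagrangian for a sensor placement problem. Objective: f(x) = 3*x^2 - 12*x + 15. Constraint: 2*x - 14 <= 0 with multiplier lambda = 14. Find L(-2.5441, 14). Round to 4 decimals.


Step 1: Evaluate f(x).
f(-2.5441) = 3*(-2.5441)^2 - 12*(-2.5441) + 15 = 64.9465
Step 2: Evaluate g(x).
g(-2.5441) = 2*-2.5441 - 14 = -19.0882
Step 3: Compute Lagrangian.
L = 64.9465 + 14*-19.0882 = -202.2883


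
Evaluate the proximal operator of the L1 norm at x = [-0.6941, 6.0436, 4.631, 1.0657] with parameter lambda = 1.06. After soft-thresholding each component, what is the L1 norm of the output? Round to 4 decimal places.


Soft-thresholding with lambda = 1.06:
prox(-0.6941) = sign(-0.6941)*max(|-0.6941| - 1.06, 0) = 0.0
prox(6.0436) = sign(6.0436)*max(|6.0436| - 1.06, 0) = 4.9836
prox(4.631) = sign(4.631)*max(|4.631| - 1.06, 0) = 3.571
prox(1.0657) = sign(1.0657)*max(|1.0657| - 1.06, 0) = 0.0057
prox(x) = [0.0, 4.9836, 3.571, 0.0057]
||prox(x)||_1 = 0.0 + 4.9836 + 3.571 + 0.0057 = 8.5603


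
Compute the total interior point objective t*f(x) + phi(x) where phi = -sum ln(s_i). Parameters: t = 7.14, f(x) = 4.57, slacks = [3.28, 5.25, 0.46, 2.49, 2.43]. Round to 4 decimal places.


Step 1: Compute log-barrier.
ln values: [1.1878, 1.6582, -0.7765, 0.9123, 0.8879]
phi = -(1.1878 + 1.6582 - 0.7765 + 0.9123 + 0.8879) = -3.8697
Step 2: Compute augmented objective.
t*f(x) = 7.14*4.57 = 32.6298
Total = 32.6298 - 3.8697 = 28.7601


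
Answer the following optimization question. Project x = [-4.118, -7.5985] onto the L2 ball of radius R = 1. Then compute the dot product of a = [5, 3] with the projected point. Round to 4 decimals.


Step 1: Compute ||x|| (intermediates to 6 decimals).
||x|| = sqrt((-4.118)^2 + (-7.5985)^2) = 8.642634
Step 2: Project.
Since ||x|| > R, scale = R/||x|| = 1/8.642634 = 0.115705, proj(x) = scale * x
proj(x) = [-0.476473, -0.879184]
Step 3: Dot product.
a^T * proj(x) = 5*(-0.476473) + 3*(-0.879184) = -5.0199


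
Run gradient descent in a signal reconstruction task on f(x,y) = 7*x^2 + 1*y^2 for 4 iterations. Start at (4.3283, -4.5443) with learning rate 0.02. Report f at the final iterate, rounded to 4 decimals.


Gradient descent on f(x,y) = 7*x^2 + 1*y^2.
Starting point: (4.3283, -4.5443), alpha = 0.02
Step 1: grad_x = 2*7*4.3283 = 60.5962, grad_y = 2*1*-4.5443 = -9.0886
  x_1 = 4.3283 - 0.02*60.5962 = 3.1164
  y_1 = -4.5443 - 0.02*-9.0886 = -4.3625
Step 2: grad_x = 2*7*3.1164 = 43.6293, grad_y = 2*1*-4.3625 = -8.7251
  x_2 = 3.1164 - 0.02*43.6293 = 2.2438
  y_2 = -4.3625 - 0.02*-8.7251 = -4.188
Step 3: grad_x = 2*7*2.2438 = 31.4131, grad_y = 2*1*-4.188 = -8.3761
  x_3 = 2.2438 - 0.02*31.4131 = 1.6155
  y_3 = -4.188 - 0.02*-8.3761 = -4.0205
Step 4: grad_x = 2*7*1.6155 = 22.6174, grad_y = 2*1*-4.0205 = -8.041
  x_4 = 1.6155 - 0.02*22.6174 = 1.1632
  y_4 = -4.0205 - 0.02*-8.041 = -3.8597
f(1.1632, -3.8597) = 7*1.1632^2 + 1*(-3.8597)^2 = 24.3681


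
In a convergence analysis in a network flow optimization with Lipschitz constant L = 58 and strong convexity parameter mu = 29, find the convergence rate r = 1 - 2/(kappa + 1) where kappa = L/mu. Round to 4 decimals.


Step 1: Compute the condition number.
kappa = L/mu = 58/29 = 2.0
Step 2: Compute the convergence rate.
r = 1 - 2/(kappa + 1) = 1 - 2*mu/(L + mu) = (L - mu)/(L + mu) = 29/87 = 0.3333


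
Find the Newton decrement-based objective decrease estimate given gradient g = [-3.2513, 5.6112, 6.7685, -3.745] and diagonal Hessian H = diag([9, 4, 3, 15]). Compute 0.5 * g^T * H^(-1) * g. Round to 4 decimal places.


Step 1: H is diagonal, so H^(-1) * g = [-0.3613, 1.4028, 2.2562, -0.2497].
Step 2: g^T H^(-1) g = sum_i g_i^2 / H_ii
  = (-3.2513)^2/9 + (5.6112)^2/4 + (6.7685)^2/3 + (-3.745)^2/15
  = 1.1746 + 7.8714 + 15.2709 + 0.935 = 25.2518
Step 3: Objective decrease = 0.5 * g^T H^(-1) g = 12.6259


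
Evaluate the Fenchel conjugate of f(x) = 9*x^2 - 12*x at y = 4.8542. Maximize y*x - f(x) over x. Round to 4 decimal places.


f*(y) = sup_x {y*x - a*x^2 - b*x} = sup_x {(y-b)*x - a*x^2}
FOC: (y - b) - 2a*x = 0 => x* = (y - b)/(2a)
x* = (4.8542 + 12)/(2*9) = 0.9363
f*(4.8542) = (y-b)^2/(4a) = (4.8542 + 12)^2/(4*9)
= 284.0641/36 = 7.8907


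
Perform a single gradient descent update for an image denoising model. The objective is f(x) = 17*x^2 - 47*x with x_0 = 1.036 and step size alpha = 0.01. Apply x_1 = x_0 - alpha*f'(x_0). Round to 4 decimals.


We compute the gradient at x_0 and apply the update.
f'(x) = 34*x - 47
f'(1.036) = 34*1.036 - 47 = -11.776
x_1 = 1.036 - 0.01*-11.776 = 1.1538


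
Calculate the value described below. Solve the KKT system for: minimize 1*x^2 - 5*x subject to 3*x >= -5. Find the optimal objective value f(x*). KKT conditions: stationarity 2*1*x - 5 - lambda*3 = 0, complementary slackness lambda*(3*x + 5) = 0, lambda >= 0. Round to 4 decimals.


Step 1: Try lambda = 0 (constraint inactive).
Stationarity: 2*1*x - 5 = 0
x* = 5/(2*1) = 2.5
Check constraint: 3*2.5 = 7.5 >= -5 -- satisfied.
Step 2: Compute optimal value.
f(x*) = 1*2.5^2 - 5*2.5 = -6.25


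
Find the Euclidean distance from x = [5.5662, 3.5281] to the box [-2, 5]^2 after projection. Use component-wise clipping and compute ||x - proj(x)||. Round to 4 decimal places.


Project each component onto [-2, 5].
clip(5.5662) = 5.0, clip(3.5281) = 3.5281
Projection = [5.0, 3.5281]
Squared diffs: [0.3206, 0.0]
Distance = sqrt(0.3206) = 0.5662


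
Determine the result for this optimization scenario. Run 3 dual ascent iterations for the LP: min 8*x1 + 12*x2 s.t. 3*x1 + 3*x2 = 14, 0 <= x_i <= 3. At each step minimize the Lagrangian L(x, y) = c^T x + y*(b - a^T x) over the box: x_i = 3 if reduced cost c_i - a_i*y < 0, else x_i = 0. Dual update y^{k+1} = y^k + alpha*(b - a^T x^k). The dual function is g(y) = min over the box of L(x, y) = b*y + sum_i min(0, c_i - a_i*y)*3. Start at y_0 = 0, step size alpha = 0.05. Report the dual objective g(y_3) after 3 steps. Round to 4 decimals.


Dual ascent for LP: min 8*x1 + 12*x2, 3*x1 + 3*x2 = 14, 0 <= x_i <= 3
Step 1: y^k = 0.0, reduced costs: (8.0, 12.0)
  x^k = (0.0, 0.0), subgradient = b - a^T x = 14.0
  y^{k+1} = 0.0 + 0.05*14.0 = 0.7
Step 2: y^k = 0.7, reduced costs: (5.9, 9.9)
  x^k = (0.0, 0.0), subgradient = b - a^T x = 14.0
  y^{k+1} = 0.7 + 0.05*14.0 = 1.4
Step 3: y^k = 1.4, reduced costs: (3.8, 7.8)
  x^k = (0.0, 0.0), subgradient = b - a^T x = 14.0
  y^{k+1} = 1.4 + 0.05*14.0 = 2.1
Dual objective at y_3 = 2.1: reduced costs (1.7, 5.7), box minimizer x = (0.0, 0.0)
g(y_3) = b*y + (c1 - a1*y)*x1 + (c2 - a2*y)*x2 = 14*2.1 + 1.7*0.0 + 5.7*0.0 = 29.4 + 0.0 + 0.0 = 29.4


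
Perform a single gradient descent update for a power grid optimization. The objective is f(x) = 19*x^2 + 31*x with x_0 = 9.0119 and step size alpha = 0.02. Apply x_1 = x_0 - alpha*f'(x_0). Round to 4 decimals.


We compute the gradient at x_0 and apply the update.
f'(x) = 38*x + 31
f'(9.0119) = 38*9.0119 + 31 = 373.4522
x_1 = 9.0119 - 0.02*373.4522 = 1.5429


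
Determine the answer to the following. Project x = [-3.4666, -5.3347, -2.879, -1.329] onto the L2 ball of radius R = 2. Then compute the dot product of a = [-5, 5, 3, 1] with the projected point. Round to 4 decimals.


Step 1: Compute ||x|| (intermediates to 6 decimals).
||x|| = sqrt((-3.4666)^2 + (-5.3347)^2 + (-2.879)^2 + (-1.329)^2) = 7.108532
Step 2: Project.
Since ||x|| > R, scale = R/||x|| = 2/7.108532 = 0.281352, proj(x) = scale * x
proj(x) = [-0.975335, -1.500929, -0.810012, -0.373917]
Step 3: Dot product.
a^T * proj(x) = -5*(-0.975335) + 5*(-1.500929) + 3*(-0.810012) + 1*(-0.373917) = -5.4319


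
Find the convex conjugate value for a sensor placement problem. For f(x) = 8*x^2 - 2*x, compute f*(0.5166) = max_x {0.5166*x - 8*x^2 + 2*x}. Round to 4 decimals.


f*(y) = sup_x {y*x - a*x^2 - b*x} = sup_x {(y-b)*x - a*x^2}
FOC: (y - b) - 2a*x = 0 => x* = (y - b)/(2a)
x* = (0.5166 + 2)/(2*8) = 0.1573
f*(0.5166) = (y-b)^2/(4a) = (0.5166 + 2)^2/(4*8)
= 6.3333/32 = 0.1979


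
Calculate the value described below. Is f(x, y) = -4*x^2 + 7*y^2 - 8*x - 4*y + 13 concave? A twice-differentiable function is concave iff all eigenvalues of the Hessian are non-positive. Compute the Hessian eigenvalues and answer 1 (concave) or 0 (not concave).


The Hessian of f(x,y) = -4*x^2 + 7*y^2 - 8*x - 4*y + 13 is:
H = [[-8, 0], [0, 14]]
Trace = -8 + 14 = 6
Determinant = -8*14 - (0)^2 = -112
Discriminant = (6)^2 - 4*-112 = 484.0
Eigenvalues: lambda_1 = -8.0, lambda_2 = 14.0
The function is not concave.

0


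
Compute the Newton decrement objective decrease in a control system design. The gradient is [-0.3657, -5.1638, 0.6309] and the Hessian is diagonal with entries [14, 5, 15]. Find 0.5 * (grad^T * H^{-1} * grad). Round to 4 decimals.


Step 1: H is diagonal, so H^(-1) * g = [-0.0261, -1.0328, 0.0421].
Step 2: g^T H^(-1) g = sum_i g_i^2 / H_ii
  = (-0.3657)^2/14 + (-5.1638)^2/5 + (0.6309)^2/15
  = 0.0096 + 5.333 + 0.0265 = 5.3691
Step 3: Objective decrease = 0.5 * g^T H^(-1) g = 2.6845


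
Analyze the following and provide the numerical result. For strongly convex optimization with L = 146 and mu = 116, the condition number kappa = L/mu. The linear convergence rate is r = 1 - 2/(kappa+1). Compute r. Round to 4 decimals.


Step 1: Compute the condition number.
kappa = L/mu = 146/116 = 1.2586
Step 2: Compute the convergence rate.
r = 1 - 2/(kappa + 1) = 1 - 2*mu/(L + mu) = (L - mu)/(L + mu) = 30/262 = 0.1145


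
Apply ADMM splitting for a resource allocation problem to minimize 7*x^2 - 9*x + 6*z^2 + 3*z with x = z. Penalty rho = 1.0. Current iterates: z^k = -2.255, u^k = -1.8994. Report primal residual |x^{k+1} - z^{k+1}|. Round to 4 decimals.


ADMM iteration with rho = 1.0, z^k = -2.255, u^k = -1.8994
Step 1: x-update.
Minimize 7*x^2 - 9*x + (1.0/2)*(x + 2.255 - 1.8994)^2
FOC: (2*7 + 1.0)*x = 9 + 1.0*(-2.255 + 1.8994)
x^{k+1} = 0.5763
Step 2: z-update.
Minimize 6*z^2 + 3*z + (1.0/2)*(0.5763 - z - 1.8994)^2
FOC: (2*6 + 1.0)*z = -3 + 1.0*(0.5763 - 1.8994)
z^{k+1} = -0.3325
Step 3: u-update.
u^{k+1} = -1.8994 + 0.5763 + 0.3325 = -0.9906
Step 4: Primal residual = |0.5763 + 0.3325| = 0.9088


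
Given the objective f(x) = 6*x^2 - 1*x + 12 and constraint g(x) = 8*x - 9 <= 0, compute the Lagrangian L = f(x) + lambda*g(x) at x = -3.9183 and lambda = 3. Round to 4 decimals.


Step 1: Evaluate f(x).
f(-3.9183) = 6*(-3.9183)^2 - 1*(-3.9183) + 12 = 108.0367
Step 2: Evaluate g(x).
g(-3.9183) = 8*-3.9183 - 9 = -40.3464
Step 3: Compute Lagrangian.
L = 108.0367 + 3*-40.3464 = -13.0025


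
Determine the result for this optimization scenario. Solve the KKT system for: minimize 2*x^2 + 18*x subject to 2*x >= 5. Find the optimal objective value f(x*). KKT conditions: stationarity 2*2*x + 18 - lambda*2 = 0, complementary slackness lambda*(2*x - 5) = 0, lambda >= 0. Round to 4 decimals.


Step 1: Try lambda = 0 (constraint inactive).
x_unc = -18/(2*2) = -4.5
Check: 2*-4.5 = -9.0 < 5 -- violated!
Step 2: Constraint must be active: 2*x = 5
x* = 5/2 = 2.5
lambda = (2*2*2.5 + 18)/2 = 14.0
Step 3: Compute optimal value.
f(x*) = 2*2.5^2 + 18*2.5 = 57.5


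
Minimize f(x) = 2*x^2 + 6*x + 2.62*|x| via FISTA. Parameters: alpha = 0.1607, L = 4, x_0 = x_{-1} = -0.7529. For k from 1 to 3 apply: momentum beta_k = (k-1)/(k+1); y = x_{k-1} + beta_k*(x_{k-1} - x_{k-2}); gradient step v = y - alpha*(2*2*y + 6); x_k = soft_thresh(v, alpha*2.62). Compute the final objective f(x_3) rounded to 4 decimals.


FISTA on f(x) = 2*x^2 + 6*x + 2.62*|x|
L = 4, alpha = 0.1607
Iteration 1: beta = 0.0, y = -0.7529 + 0.0*(-0.7529 + 0.7529) = -0.7529
  grad(y) = 2.9884, v = y - alpha*grad = -1.2331
  prox(v) = soft_thresh(-1.2331, 0.421) = -0.8121
Iteration 2: beta = 0.3333, y = -0.8121 + 0.3333*(-0.8121 + 0.7529) = -0.8318
  grad(y) = 2.6727, v = y - alpha*grad = -1.2613
  prox(v) = soft_thresh(-1.2613, 0.421) = -0.8403
Iteration 3: beta = 0.5, y = -0.8403 + 0.5*(-0.8403 + 0.8121) = -0.8544
  grad(y) = 2.5824, v = y - alpha*grad = -1.2694
  prox(v) = soft_thresh(-1.2694, 0.421) = -0.8484
f(x_3) = 2*(-0.8484)^2 + 6*(-0.8484) + 2.62*|-0.8484| = -1.428


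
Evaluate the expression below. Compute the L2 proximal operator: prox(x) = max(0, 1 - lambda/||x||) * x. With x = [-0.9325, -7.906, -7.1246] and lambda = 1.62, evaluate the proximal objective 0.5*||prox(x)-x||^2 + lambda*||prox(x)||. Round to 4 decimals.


Step 1: Compute ||x||.
||x|| = 10.6834
Step 2: Compute scaling factor.
scale = max(0, 1 - 1.62/10.6834) = 0.8484
Step 3: prox(x) = [-0.7911, -6.7072, -6.0442]
||prox(x)|| = 9.0634
Step 4: Proximal objective.
0.5*||prox-x||^2 = 1.3122
lambda*||prox|| = 14.6827
Total = 15.9949


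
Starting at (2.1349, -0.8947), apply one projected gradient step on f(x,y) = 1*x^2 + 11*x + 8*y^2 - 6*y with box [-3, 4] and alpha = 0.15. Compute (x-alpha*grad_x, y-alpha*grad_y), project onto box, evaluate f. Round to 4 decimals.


Step 1: Compute gradient at (2.1349, -0.8947).
grad_x = 2*1*2.1349 + 11 = 15.2698
grad_y = 2*8*-0.8947 - 6 = -20.3152
Step 2: Gradient step.
x_raw = 2.1349 - 0.15*15.2698 = -0.1556
y_raw = -0.8947 - 0.15*-20.3152 = 2.1526
Step 3: Project onto [-3, 4].
x_proj = clip(-0.1556) = -0.1556
y_proj = clip(2.1526) = 2.1526
Step 4: Evaluate f.
f(-0.1556, 2.1526) = 22.4663


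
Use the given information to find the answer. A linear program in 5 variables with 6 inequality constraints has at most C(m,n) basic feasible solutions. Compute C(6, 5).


Each vertex corresponds to some choice of n active constraints out of m, so the number of vertices is at most C(m, n) = m! / (n!(m-n)!).
m = 6, n = 5
Numerator: 6 * 5 * 4 * 3 * 2
Denominator: 5! = 120
C(6, 5) = 6


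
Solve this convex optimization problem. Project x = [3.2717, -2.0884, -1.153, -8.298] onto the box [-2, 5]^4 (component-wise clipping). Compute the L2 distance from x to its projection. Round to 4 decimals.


Project each component onto [-2, 5].
clip(3.2717) = 3.2717, clip(-2.0884) = -2.0, clip(-1.153) = -1.153, clip(-8.298) = -2.0
Projection = [3.2717, -2.0, -1.153, -2.0]
Squared diffs: [0.0, 0.0078, 0.0, 39.6648]
Distance = sqrt(39.6726) = 6.2986


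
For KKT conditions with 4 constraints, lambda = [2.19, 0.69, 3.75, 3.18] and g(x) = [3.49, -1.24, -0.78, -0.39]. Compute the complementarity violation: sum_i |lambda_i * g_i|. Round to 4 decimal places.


KKT complementary slackness check:
lambda_1 * g_1 = 2.19 * 3.49 = 7.6431
lambda_2 * g_2 = 0.69 * -1.24 = -0.8556
lambda_3 * g_3 = 3.75 * -0.78 = -2.925
lambda_4 * g_4 = 3.18 * -0.39 = -1.2402
Total violation = 7.6431 + 0.8556 + 2.925 + 1.2402 = 12.6639


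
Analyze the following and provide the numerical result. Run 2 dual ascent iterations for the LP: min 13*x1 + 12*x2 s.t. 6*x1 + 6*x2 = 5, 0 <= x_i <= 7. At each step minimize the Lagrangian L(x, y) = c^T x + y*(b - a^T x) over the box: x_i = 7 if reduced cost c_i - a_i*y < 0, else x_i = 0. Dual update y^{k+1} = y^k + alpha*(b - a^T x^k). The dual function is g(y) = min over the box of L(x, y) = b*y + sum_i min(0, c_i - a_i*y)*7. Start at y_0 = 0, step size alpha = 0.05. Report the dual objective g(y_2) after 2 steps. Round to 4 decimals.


Dual ascent for LP: min 13*x1 + 12*x2, 6*x1 + 6*x2 = 5, 0 <= x_i <= 7
Step 1: y^k = 0.0, reduced costs: (13.0, 12.0)
  x^k = (0.0, 0.0), subgradient = b - a^T x = 5.0
  y^{k+1} = 0.0 + 0.05*5.0 = 0.25
Step 2: y^k = 0.25, reduced costs: (11.5, 10.5)
  x^k = (0.0, 0.0), subgradient = b - a^T x = 5.0
  y^{k+1} = 0.25 + 0.05*5.0 = 0.5
Dual objective at y_2 = 0.5: reduced costs (10.0, 9.0), box minimizer x = (0.0, 0.0)
g(y_2) = b*y + (c1 - a1*y)*x1 + (c2 - a2*y)*x2 = 5*0.5 + 10.0*0.0 + 9.0*0.0 = 2.5 + 0.0 + 0.0 = 2.5


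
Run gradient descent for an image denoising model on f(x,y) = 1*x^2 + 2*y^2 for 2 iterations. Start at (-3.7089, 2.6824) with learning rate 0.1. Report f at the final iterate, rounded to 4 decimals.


Gradient descent on f(x,y) = 1*x^2 + 2*y^2.
Starting point: (-3.7089, 2.6824), alpha = 0.1
Step 1: grad_x = 2*1*-3.7089 = -7.4178, grad_y = 2*2*2.6824 = 10.7296
  x_1 = -3.7089 - 0.1*-7.4178 = -2.9671
  y_1 = 2.6824 - 0.1*10.7296 = 1.6094
Step 2: grad_x = 2*1*-2.9671 = -5.9342, grad_y = 2*2*1.6094 = 6.4378
  x_2 = -2.9671 - 0.1*-5.9342 = -2.3737
  y_2 = 1.6094 - 0.1*6.4378 = 0.9657
f(-2.3737, 0.9657) = 1*(-2.3737)^2 + 2*0.9657^2 = 7.4994


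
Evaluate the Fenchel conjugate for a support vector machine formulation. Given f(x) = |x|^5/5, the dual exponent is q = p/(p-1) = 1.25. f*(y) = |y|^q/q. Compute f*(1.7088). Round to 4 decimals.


The conjugate exponent q satisfies 1/p + 1/q = 1.
p = 5, so q = 5/(5 - 1) = 1.25
|y|^q = 1.7088^1.25 = 1.9537
f*(1.7088) = 1.9537 / 1.25 = 1.563


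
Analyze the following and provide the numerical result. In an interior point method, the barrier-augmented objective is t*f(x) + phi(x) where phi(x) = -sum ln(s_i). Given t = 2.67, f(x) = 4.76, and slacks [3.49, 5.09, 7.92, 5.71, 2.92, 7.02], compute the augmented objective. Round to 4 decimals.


Step 1: Compute log-barrier.
ln values: [1.2499, 1.6273, 2.0694, 1.7422, 1.0716, 1.9488]
phi = -(1.2499 + 1.6273 + 2.0694 + 1.7422 + 1.0716 + 1.9488) = -9.7091
Step 2: Compute augmented objective.
t*f(x) = 2.67*4.76 = 12.7092
Total = 12.7092 - 9.7091 = 3.0001


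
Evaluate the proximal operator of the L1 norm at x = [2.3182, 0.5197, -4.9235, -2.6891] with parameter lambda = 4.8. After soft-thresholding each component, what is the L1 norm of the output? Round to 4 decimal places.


Soft-thresholding with lambda = 4.8:
prox(2.3182) = sign(2.3182)*max(|2.3182| - 4.8, 0) = 0.0
prox(0.5197) = sign(0.5197)*max(|0.5197| - 4.8, 0) = 0.0
prox(-4.9235) = sign(-4.9235)*max(|-4.9235| - 4.8, 0) = -0.1235
prox(-2.6891) = sign(-2.6891)*max(|-2.6891| - 4.8, 0) = 0.0
prox(x) = [0.0, 0.0, -0.1235, 0.0]
||prox(x)||_1 = 0.0 + 0.0 + 0.1235 + 0.0 = 0.1235


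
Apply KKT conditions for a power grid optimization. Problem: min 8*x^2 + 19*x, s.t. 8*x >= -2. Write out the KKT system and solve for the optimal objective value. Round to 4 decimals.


Step 1: Try lambda = 0 (constraint inactive).
x_unc = -19/(2*8) = -1.1875
Check: 8*-1.1875 = -9.5 < -2 -- violated!
Step 2: Constraint must be active: 8*x = -2
x* = -2/8 = -0.25
lambda = (2*8*(-0.25) + 19)/8 = 1.875
Step 3: Compute optimal value.
f(x*) = 8*(-0.25)^2 + 19*(-0.25) = -4.25


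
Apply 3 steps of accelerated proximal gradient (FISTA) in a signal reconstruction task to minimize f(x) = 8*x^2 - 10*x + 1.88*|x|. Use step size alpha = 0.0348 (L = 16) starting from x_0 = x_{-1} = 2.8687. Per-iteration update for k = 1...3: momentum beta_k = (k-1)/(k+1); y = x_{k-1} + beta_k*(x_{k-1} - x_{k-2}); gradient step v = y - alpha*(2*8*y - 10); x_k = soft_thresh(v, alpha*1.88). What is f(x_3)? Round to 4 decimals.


FISTA on f(x) = 8*x^2 - 10*x + 1.88*|x|
L = 16, alpha = 0.0348
Iteration 1: beta = 0.0, y = 2.8687 + 0.0*(2.8687 - 2.8687) = 2.8687
  grad(y) = 35.8992, v = y - alpha*grad = 1.6194
  prox(v) = soft_thresh(1.6194, 0.0654) = 1.554
Iteration 2: beta = 0.3333, y = 1.554 + 0.3333*(1.554 - 2.8687) = 1.1157
  grad(y) = 7.8519, v = y - alpha*grad = 0.8425
  prox(v) = soft_thresh(0.8425, 0.0654) = 0.7771
Iteration 3: beta = 0.5, y = 0.7771 + 0.5*(0.7771 - 1.554) = 0.3886
  grad(y) = -3.7821, v = y - alpha*grad = 0.5202
  prox(v) = soft_thresh(0.5202, 0.0654) = 0.4548
f(x_3) = 8*0.4548^2 - 10*0.4548 + 1.88*|0.4548| = -2.0382


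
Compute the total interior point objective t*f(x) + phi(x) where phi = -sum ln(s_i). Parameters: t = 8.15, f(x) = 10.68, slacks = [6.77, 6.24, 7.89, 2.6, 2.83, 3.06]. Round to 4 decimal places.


Step 1: Compute log-barrier.
ln values: [1.9125, 1.831, 2.0656, 0.9555, 1.0403, 1.1184]
phi = -(1.9125 + 1.831 + 2.0656 + 0.9555 + 1.0403 + 1.1184) = -8.9233
Step 2: Compute augmented objective.
t*f(x) = 8.15*10.68 = 87.042
Total = 87.042 - 8.9233 = 78.1187


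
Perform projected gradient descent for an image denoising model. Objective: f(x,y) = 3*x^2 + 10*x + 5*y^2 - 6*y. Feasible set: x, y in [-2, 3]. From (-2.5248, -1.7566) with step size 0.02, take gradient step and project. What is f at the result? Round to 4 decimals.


Step 1: Compute gradient at (-2.5248, -1.7566).
grad_x = 2*3*-2.5248 + 10 = -5.1488
grad_y = 2*5*-1.7566 - 6 = -23.566
Step 2: Gradient step.
x_raw = -2.5248 - 0.02*-5.1488 = -2.4218
y_raw = -1.7566 - 0.02*-23.566 = -1.2853
Step 3: Project onto [-2, 3].
x_proj = clip(-2.4218) = -2.0
y_proj = clip(-1.2853) = -1.2853
Step 4: Evaluate f.
f(-2.0, -1.2853) = 7.9714


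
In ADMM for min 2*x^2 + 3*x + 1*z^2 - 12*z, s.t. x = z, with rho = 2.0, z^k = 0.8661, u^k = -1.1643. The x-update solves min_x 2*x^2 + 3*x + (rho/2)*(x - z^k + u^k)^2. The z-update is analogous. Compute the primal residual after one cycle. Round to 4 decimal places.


ADMM iteration with rho = 2.0, z^k = 0.8661, u^k = -1.1643
Step 1: x-update.
Minimize 2*x^2 + 3*x + (2.0/2)*(x - 0.8661 - 1.1643)^2
FOC: (2*2 + 2.0)*x = -3 + 2.0*(0.8661 + 1.1643)
x^{k+1} = 0.1768
Step 2: z-update.
Minimize 1*z^2 - 12*z + (2.0/2)*(0.1768 - z - 1.1643)^2
FOC: (2*1 + 2.0)*z = 12 + 2.0*(0.1768 - 1.1643)
z^{k+1} = 2.5063
Step 3: u-update.
u^{k+1} = -1.1643 + 0.1768 - 2.5063 = -3.4938
Step 4: Primal residual = |0.1768 - 2.5063| = 2.3295


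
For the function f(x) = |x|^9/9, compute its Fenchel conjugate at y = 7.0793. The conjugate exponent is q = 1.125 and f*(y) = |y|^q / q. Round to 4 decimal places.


The conjugate exponent q satisfies 1/p + 1/q = 1.
p = 9, so q = 9/(9 - 1) = 1.125
|y|^q = 7.0793^1.125 = 9.0415
f*(7.0793) = 9.0415 / 1.125 = 8.0369


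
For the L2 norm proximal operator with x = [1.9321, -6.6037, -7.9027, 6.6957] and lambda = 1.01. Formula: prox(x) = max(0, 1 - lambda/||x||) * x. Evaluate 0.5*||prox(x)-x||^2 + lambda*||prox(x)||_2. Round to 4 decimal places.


Step 1: Compute ||x||.
||x|| = 12.4349
Step 2: Compute scaling factor.
scale = max(0, 1 - 1.01/12.4349) = 0.9188
Step 3: prox(x) = [1.7752, -6.0673, -7.2608, 6.1519]
||prox(x)|| = 11.4249
Step 4: Proximal objective.
0.5*||prox-x||^2 = 0.5101
lambda*||prox|| = 11.5391
Total = 12.0492


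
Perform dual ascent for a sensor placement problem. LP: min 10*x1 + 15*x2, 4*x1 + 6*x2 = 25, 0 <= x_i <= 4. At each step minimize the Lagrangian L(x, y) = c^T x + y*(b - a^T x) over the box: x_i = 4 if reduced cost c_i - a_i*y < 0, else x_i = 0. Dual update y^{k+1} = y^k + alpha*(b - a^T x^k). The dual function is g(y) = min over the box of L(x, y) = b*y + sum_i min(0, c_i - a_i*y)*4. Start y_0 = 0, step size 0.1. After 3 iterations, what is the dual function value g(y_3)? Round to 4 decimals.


Dual ascent for LP: min 10*x1 + 15*x2, 4*x1 + 6*x2 = 25, 0 <= x_i <= 4
Step 1: y^k = 0.0, reduced costs: (10.0, 15.0)
  x^k = (0.0, 0.0), subgradient = b - a^T x = 25.0
  y^{k+1} = 0.0 + 0.1*25.0 = 2.5
Step 2: y^k = 2.5, reduced costs: (0.0, 0.0)
  x^k = (0.0, 0.0), subgradient = b - a^T x = 25.0
  y^{k+1} = 2.5 + 0.1*25.0 = 5.0
Step 3: y^k = 5.0, reduced costs: (-10.0, -15.0)
  x^k = (4.0, 4.0), subgradient = b - a^T x = -15.0
  y^{k+1} = 5.0 + 0.1*-15.0 = 3.5
Dual objective at y_3 = 3.5: reduced costs (-4.0, -6.0), box minimizer x = (4.0, 4.0)
g(y_3) = b*y + (c1 - a1*y)*x1 + (c2 - a2*y)*x2 = 25*3.5 + (-4.0)*4.0 + (-6.0)*4.0 = 87.5 - 16.0 - 24.0 = 47.5


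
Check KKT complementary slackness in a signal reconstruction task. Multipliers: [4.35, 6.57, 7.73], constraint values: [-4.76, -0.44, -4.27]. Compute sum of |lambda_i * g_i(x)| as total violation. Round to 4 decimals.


KKT complementary slackness check:
lambda_1 * g_1 = 4.35 * -4.76 = -20.706
lambda_2 * g_2 = 6.57 * -0.44 = -2.8908
lambda_3 * g_3 = 7.73 * -4.27 = -33.0071
Total violation = 20.706 + 2.8908 + 33.0071 = 56.6039


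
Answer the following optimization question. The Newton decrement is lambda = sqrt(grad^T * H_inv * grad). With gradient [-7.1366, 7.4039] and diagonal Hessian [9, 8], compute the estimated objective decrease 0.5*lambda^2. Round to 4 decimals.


Step 1: H is diagonal, so H^(-1) * g = [-0.793, 0.9255].
Step 2: g^T H^(-1) g = sum_i g_i^2 / H_ii
  = (-7.1366)^2/9 + (7.4039)^2/8
  = 5.659 + 6.8522 = 12.5112
Step 3: Objective decrease = 0.5 * g^T H^(-1) g = 6.2556


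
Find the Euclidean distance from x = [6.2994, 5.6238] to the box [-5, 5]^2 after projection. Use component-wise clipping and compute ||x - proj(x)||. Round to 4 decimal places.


Project each component onto [-5, 5].
clip(6.2994) = 5.0, clip(5.6238) = 5.0
Projection = [5.0, 5.0]
Squared diffs: [1.6884, 0.3891]
Distance = sqrt(2.0775) = 1.4414


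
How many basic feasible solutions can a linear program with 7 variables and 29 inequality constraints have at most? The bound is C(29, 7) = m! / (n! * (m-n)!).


Each vertex corresponds to some choice of n active constraints out of m, so the number of vertices is at most C(m, n) = m! / (n!(m-n)!).
m = 29, n = 7
Numerator: 29 * 28 * 27 * 26 * 25 * 24 * 23
Denominator: 7! = 5040
C(29, 7) = 1560780


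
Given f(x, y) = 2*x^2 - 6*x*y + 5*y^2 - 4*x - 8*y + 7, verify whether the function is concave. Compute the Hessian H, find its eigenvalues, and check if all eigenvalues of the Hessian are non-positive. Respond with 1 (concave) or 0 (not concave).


The Hessian of f(x,y) = 2*x^2 - 6*x*y + 5*y^2 - 4*x - 8*y + 7 is:
H = [[4, -6], [-6, 10]]
Trace = 4 + 10 = 14
Determinant = 4*10 - (-6)^2 = 4
Discriminant = (14)^2 - 4*4 = 180.0
Eigenvalues: lambda_1 = 0.2918, lambda_2 = 13.7082
The function is not concave.

0


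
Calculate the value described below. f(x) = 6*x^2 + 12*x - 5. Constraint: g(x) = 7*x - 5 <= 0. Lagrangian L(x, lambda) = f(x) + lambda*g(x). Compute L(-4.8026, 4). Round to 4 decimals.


Step 1: Evaluate f(x).
f(-4.8026) = 6*(-4.8026)^2 + 12*(-4.8026) - 5 = 75.7586
Step 2: Evaluate g(x).
g(-4.8026) = 7*-4.8026 - 5 = -38.6182
Step 3: Compute Lagrangian.
L = 75.7586 + 4*-38.6182 = -78.7142


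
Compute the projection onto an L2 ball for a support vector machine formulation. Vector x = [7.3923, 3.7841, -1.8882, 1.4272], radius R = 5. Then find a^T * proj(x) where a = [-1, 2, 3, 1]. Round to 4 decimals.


Step 1: Compute ||x|| (intermediates to 6 decimals).
||x|| = sqrt(7.3923^2 + 3.7841^2 + (-1.8882)^2 + 1.4272^2) = 8.63526
Step 2: Project.
Since ||x|| > R, scale = R/||x|| = 5/8.63526 = 0.579021, proj(x) = scale * x
proj(x) = [4.280297, 2.191073, -1.093307, 0.826379]
Step 3: Dot product.
a^T * proj(x) = -1*4.280297 + 2*2.191073 + 3*(-1.093307) + 1*0.826379 = -2.3517


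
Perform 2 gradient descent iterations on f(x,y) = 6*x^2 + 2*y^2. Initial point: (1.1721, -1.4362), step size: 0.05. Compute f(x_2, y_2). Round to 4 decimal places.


Gradient descent on f(x,y) = 6*x^2 + 2*y^2.
Starting point: (1.1721, -1.4362), alpha = 0.05
Step 1: grad_x = 2*6*1.1721 = 14.0652, grad_y = 2*2*-1.4362 = -5.7448
  x_1 = 1.1721 - 0.05*14.0652 = 0.4688
  y_1 = -1.4362 - 0.05*-5.7448 = -1.149
Step 2: grad_x = 2*6*0.4688 = 5.6261, grad_y = 2*2*-1.149 = -4.5958
  x_2 = 0.4688 - 0.05*5.6261 = 0.1875
  y_2 = -1.149 - 0.05*-4.5958 = -0.9192
f(0.1875, -0.9192) = 6*0.1875^2 + 2*(-0.9192)^2 = 1.9008


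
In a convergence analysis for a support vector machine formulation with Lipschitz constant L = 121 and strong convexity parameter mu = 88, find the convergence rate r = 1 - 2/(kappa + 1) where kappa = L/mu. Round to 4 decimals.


Step 1: Compute the condition number.
kappa = L/mu = 121/88 = 1.375
Step 2: Compute the convergence rate.
r = 1 - 2/(kappa + 1) = 1 - 2*mu/(L + mu) = (L - mu)/(L + mu) = 33/209 = 0.1579


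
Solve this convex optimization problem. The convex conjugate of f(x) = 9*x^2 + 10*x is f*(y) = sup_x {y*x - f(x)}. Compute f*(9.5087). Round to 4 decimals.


f*(y) = sup_x {y*x - a*x^2 - b*x} = sup_x {(y-b)*x - a*x^2}
FOC: (y - b) - 2a*x = 0 => x* = (y - b)/(2a)
x* = (9.5087 - 10)/(2*9) = -0.0273
f*(9.5087) = (y-b)^2/(4a) = (9.5087 - 10)^2/(4*9)
= 0.2414/36 = 0.0067


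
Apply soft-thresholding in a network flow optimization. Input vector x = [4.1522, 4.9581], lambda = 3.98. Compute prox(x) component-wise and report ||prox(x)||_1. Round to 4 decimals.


Soft-thresholding with lambda = 3.98:
prox(4.1522) = sign(4.1522)*max(|4.1522| - 3.98, 0) = 0.1722
prox(4.9581) = sign(4.9581)*max(|4.9581| - 3.98, 0) = 0.9781
prox(x) = [0.1722, 0.9781]
||prox(x)||_1 = 0.1722 + 0.9781 = 1.1503


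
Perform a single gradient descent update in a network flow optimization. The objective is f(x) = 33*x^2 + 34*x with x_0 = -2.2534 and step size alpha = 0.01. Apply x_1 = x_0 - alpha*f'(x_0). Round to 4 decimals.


We compute the gradient at x_0 and apply the update.
f'(x) = 66*x + 34
f'(-2.2534) = 66*-2.2534 + 34 = -114.7244
x_1 = -2.2534 - 0.01*-114.7244 = -1.1062


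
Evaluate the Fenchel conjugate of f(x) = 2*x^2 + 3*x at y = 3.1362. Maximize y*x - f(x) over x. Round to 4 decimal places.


f*(y) = sup_x {y*x - a*x^2 - b*x} = sup_x {(y-b)*x - a*x^2}
FOC: (y - b) - 2a*x = 0 => x* = (y - b)/(2a)
x* = (3.1362 - 3)/(2*2) = 0.0341
f*(3.1362) = (y-b)^2/(4a) = (3.1362 - 3)^2/(4*2)
= 0.0186/8 = 0.0023


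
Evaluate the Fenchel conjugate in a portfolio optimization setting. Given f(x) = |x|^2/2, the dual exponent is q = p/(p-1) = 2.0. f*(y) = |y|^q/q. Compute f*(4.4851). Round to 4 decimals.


The conjugate exponent q satisfies 1/p + 1/q = 1.
p = 2, so q = 2/(2 - 1) = 2.0
|y|^q = 4.4851^2.0 = 20.1161
f*(4.4851) = 20.1161 / 2.0 = 10.0581


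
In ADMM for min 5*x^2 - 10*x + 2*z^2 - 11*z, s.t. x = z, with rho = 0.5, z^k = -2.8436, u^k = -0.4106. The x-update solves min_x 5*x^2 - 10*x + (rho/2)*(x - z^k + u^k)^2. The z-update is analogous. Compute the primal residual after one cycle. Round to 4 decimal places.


ADMM iteration with rho = 0.5, z^k = -2.8436, u^k = -0.4106
Step 1: x-update.
Minimize 5*x^2 - 10*x + (0.5/2)*(x + 2.8436 - 0.4106)^2
FOC: (2*5 + 0.5)*x = 10 + 0.5*(-2.8436 + 0.4106)
x^{k+1} = 0.8365
Step 2: z-update.
Minimize 2*z^2 - 11*z + (0.5/2)*(0.8365 - z - 0.4106)^2
FOC: (2*2 + 0.5)*z = 11 + 0.5*(0.8365 - 0.4106)
z^{k+1} = 2.4918
Step 3: u-update.
u^{k+1} = -0.4106 + 0.8365 - 2.4918 = -2.0658
Step 4: Primal residual = |0.8365 - 2.4918| = 1.6552


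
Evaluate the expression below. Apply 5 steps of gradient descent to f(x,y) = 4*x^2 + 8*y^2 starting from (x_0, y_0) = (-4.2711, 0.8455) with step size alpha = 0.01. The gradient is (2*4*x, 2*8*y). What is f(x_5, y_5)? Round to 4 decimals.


Gradient descent on f(x,y) = 4*x^2 + 8*y^2.
Starting point: (-4.2711, 0.8455), alpha = 0.01
Step 1: grad_x = 2*4*-4.2711 = -34.1688, grad_y = 2*8*0.8455 = 13.528
  x_1 = -4.2711 - 0.01*-34.1688 = -3.9294
  y_1 = 0.8455 - 0.01*13.528 = 0.7102
Step 2: grad_x = 2*4*-3.9294 = -31.4353, grad_y = 2*8*0.7102 = 11.3635
  x_2 = -3.9294 - 0.01*-31.4353 = -3.6151
  y_2 = 0.7102 - 0.01*11.3635 = 0.5966
Step 3: grad_x = 2*4*-3.6151 = -28.9205, grad_y = 2*8*0.5966 = 9.5454
  x_3 = -3.6151 - 0.01*-28.9205 = -3.3259
  y_3 = 0.5966 - 0.01*9.5454 = 0.5011
Step 4: grad_x = 2*4*-3.3259 = -26.6068, grad_y = 2*8*0.5011 = 8.0181
  x_4 = -3.3259 - 0.01*-26.6068 = -3.0598
  y_4 = 0.5011 - 0.01*8.0181 = 0.421
Step 5: grad_x = 2*4*-3.0598 = -24.4783, grad_y = 2*8*0.421 = 6.7352
  x_5 = -3.0598 - 0.01*-24.4783 = -2.815
  y_5 = 0.421 - 0.01*6.7352 = 0.3536
f(-2.815, 0.3536) = 4*(-2.815)^2 + 8*0.3536^2 = 32.6972


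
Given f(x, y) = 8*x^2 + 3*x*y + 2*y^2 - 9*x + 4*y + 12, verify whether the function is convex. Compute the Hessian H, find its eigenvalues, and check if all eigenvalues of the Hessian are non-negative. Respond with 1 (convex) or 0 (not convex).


The Hessian of f(x,y) = 8*x^2 + 3*x*y + 2*y^2 - 9*x + 4*y + 12 is:
H = [[16, 3], [3, 4]]
Trace = 16 + 4 = 20
Determinant = 16*4 - (3)^2 = 55
Discriminant = (20)^2 - 4*55 = 180.0
Eigenvalues: lambda_1 = 3.2918, lambda_2 = 16.7082
The function is convex.

1


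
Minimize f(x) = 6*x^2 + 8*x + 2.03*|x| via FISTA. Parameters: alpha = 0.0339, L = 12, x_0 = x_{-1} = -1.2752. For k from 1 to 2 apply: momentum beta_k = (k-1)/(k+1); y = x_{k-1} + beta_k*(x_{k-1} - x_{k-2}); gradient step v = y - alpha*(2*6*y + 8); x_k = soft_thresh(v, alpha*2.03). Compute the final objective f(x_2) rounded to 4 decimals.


FISTA on f(x) = 6*x^2 + 8*x + 2.03*|x|
L = 12, alpha = 0.0339
Iteration 1: beta = 0.0, y = -1.2752 + 0.0*(-1.2752 + 1.2752) = -1.2752
  grad(y) = -7.3024, v = y - alpha*grad = -1.0276
  prox(v) = soft_thresh(-1.0276, 0.0688) = -0.9588
Iteration 2: beta = 0.3333, y = -0.9588 + 0.3333*(-0.9588 + 1.2752) = -0.8534
  grad(y) = -2.2405, v = y - alpha*grad = -0.7774
  prox(v) = soft_thresh(-0.7774, 0.0688) = -0.7086
f(x_2) = 6*(-0.7086)^2 + 8*(-0.7086) + 2.03*|-0.7086| = -1.2176


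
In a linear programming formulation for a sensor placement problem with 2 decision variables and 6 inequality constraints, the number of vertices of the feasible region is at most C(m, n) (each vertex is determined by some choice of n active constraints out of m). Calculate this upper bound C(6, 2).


Each vertex corresponds to some choice of n active constraints out of m, so the number of vertices is at most C(m, n) = m! / (n!(m-n)!).
m = 6, n = 2
Numerator: 6 * 5
Denominator: 2! = 2
C(6, 2) = 15


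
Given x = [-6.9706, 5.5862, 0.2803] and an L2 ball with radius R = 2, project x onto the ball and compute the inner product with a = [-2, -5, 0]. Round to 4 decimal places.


Step 1: Compute ||x|| (intermediates to 6 decimals).
||x|| = sqrt((-6.9706)^2 + 5.5862^2 + 0.2803^2) = 8.937195
Step 2: Project.
Since ||x|| > R, scale = R/||x|| = 2/8.937195 = 0.223784, proj(x) = scale * x
proj(x) = [-1.559909, 1.250102, 0.062727]
Step 3: Dot product.
a^T * proj(x) = -2*(-1.559909) - 5*1.250102 + 0*0.062727 = -3.1307


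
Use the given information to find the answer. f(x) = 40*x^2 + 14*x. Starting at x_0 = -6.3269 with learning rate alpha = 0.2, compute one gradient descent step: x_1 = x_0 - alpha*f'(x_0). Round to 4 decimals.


We compute the gradient at x_0 and apply the update.
f'(x) = 80*x + 14
f'(-6.3269) = 80*-6.3269 + 14 = -492.152
x_1 = -6.3269 - 0.2*-492.152 = 92.1035


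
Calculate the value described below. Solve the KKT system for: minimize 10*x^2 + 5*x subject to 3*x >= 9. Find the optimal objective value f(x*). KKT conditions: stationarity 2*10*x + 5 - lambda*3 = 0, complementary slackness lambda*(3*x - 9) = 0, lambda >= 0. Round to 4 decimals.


Step 1: Try lambda = 0 (constraint inactive).
x_unc = -5/(2*10) = -0.25
Check: 3*-0.25 = -0.75 < 9 -- violated!
Step 2: Constraint must be active: 3*x = 9
x* = 9/3 = 3.0
lambda = (2*10*3.0 + 5)/3 = 21.6667
Step 3: Compute optimal value.
f(x*) = 10*3.0^2 + 5*3.0 = 105.0


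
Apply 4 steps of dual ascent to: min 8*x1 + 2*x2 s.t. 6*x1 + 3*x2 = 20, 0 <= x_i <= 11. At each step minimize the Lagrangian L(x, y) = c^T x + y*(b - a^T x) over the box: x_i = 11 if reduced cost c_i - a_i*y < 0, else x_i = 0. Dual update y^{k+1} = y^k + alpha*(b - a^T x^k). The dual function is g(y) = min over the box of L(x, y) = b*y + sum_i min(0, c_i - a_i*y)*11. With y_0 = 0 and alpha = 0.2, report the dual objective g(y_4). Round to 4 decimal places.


Dual ascent for LP: min 8*x1 + 2*x2, 6*x1 + 3*x2 = 20, 0 <= x_i <= 11
Step 1: y^k = 0.0, reduced costs: (8.0, 2.0)
  x^k = (0.0, 0.0), subgradient = b - a^T x = 20.0
  y^{k+1} = 0.0 + 0.2*20.0 = 4.0
Step 2: y^k = 4.0, reduced costs: (-16.0, -10.0)
  x^k = (11.0, 11.0), subgradient = b - a^T x = -79.0
  y^{k+1} = 4.0 + 0.2*-79.0 = -11.8
Step 3: y^k = -11.8, reduced costs: (78.8, 37.4)
  x^k = (0.0, 0.0), subgradient = b - a^T x = 20.0
  y^{k+1} = -11.8 + 0.2*20.0 = -7.8
Step 4: y^k = -7.8, reduced costs: (54.8, 25.4)
  x^k = (0.0, 0.0), subgradient = b - a^T x = 20.0
  y^{k+1} = -7.8 + 0.2*20.0 = -3.8
Dual objective at y_4 = -3.8: reduced costs (30.8, 13.4), box minimizer x = (0.0, 0.0)
g(y_4) = b*y + (c1 - a1*y)*x1 + (c2 - a2*y)*x2 = 20*(-3.8) + 30.8*0.0 + 13.4*0.0 = -76.0 + 0.0 + 0.0 = -76.0


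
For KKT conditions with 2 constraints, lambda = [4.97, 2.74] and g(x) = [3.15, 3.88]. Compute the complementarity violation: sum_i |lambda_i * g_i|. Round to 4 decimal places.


KKT complementary slackness check:
lambda_1 * g_1 = 4.97 * 3.15 = 15.6555
lambda_2 * g_2 = 2.74 * 3.88 = 10.6312
Total violation = 15.6555 + 10.6312 = 26.2867


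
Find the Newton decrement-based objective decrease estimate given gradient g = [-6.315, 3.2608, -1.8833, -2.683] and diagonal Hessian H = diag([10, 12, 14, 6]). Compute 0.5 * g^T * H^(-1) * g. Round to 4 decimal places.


Step 1: H is diagonal, so H^(-1) * g = [-0.6315, 0.2717, -0.1345, -0.4472].
Step 2: g^T H^(-1) g = sum_i g_i^2 / H_ii
  = (-6.315)^2/10 + (3.2608)^2/12 + (-1.8833)^2/14 + (-2.683)^2/6
  = 3.9879 + 0.8861 + 0.2533 + 1.1997 = 6.3271
Step 3: Objective decrease = 0.5 * g^T H^(-1) g = 3.1635
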